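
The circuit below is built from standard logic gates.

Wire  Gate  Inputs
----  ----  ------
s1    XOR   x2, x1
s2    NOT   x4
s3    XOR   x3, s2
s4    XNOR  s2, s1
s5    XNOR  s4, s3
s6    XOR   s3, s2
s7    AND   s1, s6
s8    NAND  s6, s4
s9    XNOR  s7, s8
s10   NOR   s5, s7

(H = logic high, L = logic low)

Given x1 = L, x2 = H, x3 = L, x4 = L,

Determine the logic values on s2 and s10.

s1 = x2 XOR x1 = H XOR L = H
s2 = NOT x4 = NOT L = H
s3 = x3 XOR s2 = L XOR H = H
s4 = s2 XNOR s1 = H XNOR H = H
s5 = s4 XNOR s3 = H XNOR H = H
s6 = s3 XOR s2 = H XOR H = L
s7 = s1 AND s6 = H AND L = L
s10 = s5 NOR s7 = H NOR L = L

s2 = H, s10 = L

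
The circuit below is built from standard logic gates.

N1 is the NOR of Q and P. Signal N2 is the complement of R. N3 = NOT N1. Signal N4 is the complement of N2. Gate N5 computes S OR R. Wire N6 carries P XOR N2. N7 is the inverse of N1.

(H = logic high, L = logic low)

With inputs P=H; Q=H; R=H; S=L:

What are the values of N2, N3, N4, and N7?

N1 = Q NOR P = H NOR H = L
N2 = NOT R = NOT H = L
N3 = NOT N1 = NOT L = H
N4 = NOT N2 = NOT L = H
N7 = NOT N1 = NOT L = H

N2 = L, N3 = H, N4 = H, N7 = H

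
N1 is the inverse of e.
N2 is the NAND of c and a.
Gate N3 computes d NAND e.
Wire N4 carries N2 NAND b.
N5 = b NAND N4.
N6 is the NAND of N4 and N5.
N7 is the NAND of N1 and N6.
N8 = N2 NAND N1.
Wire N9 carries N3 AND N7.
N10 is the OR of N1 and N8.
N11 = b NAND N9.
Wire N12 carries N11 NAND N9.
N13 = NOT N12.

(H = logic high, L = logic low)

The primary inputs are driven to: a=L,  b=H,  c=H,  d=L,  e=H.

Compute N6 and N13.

N1 = NOT e = NOT H = L
N2 = c NAND a = H NAND L = H
N3 = d NAND e = L NAND H = H
N4 = N2 NAND b = H NAND H = L
N5 = b NAND N4 = H NAND L = H
N6 = N4 NAND N5 = L NAND H = H
N7 = N1 NAND N6 = L NAND H = H
N9 = N3 AND N7 = H AND H = H
N11 = b NAND N9 = H NAND H = L
N12 = N11 NAND N9 = L NAND H = H
N13 = NOT N12 = NOT H = L

N6 = H; N13 = L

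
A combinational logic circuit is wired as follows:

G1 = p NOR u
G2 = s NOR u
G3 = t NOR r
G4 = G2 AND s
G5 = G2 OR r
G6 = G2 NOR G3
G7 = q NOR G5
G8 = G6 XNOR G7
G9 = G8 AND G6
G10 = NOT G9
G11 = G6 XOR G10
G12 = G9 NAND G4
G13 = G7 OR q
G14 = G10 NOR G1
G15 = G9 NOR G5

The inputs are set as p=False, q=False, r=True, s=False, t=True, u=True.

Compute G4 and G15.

G2 = s NOR u = False NOR True = False
G3 = t NOR r = True NOR True = False
G4 = G2 AND s = False AND False = False
G5 = G2 OR r = False OR True = True
G6 = G2 NOR G3 = False NOR False = True
G7 = q NOR G5 = False NOR True = False
G8 = G6 XNOR G7 = True XNOR False = False
G9 = G8 AND G6 = False AND True = False
G15 = G9 NOR G5 = False NOR True = False

G4 = False; G15 = False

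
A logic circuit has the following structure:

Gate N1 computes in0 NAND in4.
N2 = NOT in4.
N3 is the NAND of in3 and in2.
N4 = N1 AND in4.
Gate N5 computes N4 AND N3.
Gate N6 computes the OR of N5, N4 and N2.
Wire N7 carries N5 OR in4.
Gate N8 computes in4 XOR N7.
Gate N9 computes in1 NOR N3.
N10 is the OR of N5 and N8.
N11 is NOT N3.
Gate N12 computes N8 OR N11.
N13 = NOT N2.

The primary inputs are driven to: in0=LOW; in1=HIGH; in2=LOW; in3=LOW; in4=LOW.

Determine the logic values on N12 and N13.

N1 = in0 NAND in4 = LOW NAND LOW = HIGH
N2 = NOT in4 = NOT LOW = HIGH
N3 = in3 NAND in2 = LOW NAND LOW = HIGH
N4 = N1 AND in4 = HIGH AND LOW = LOW
N5 = N4 AND N3 = LOW AND HIGH = LOW
N7 = N5 OR in4 = LOW OR LOW = LOW
N8 = in4 XOR N7 = LOW XOR LOW = LOW
N11 = NOT N3 = NOT HIGH = LOW
N12 = N8 OR N11 = LOW OR LOW = LOW
N13 = NOT N2 = NOT HIGH = LOW

N12 = LOW  N13 = LOW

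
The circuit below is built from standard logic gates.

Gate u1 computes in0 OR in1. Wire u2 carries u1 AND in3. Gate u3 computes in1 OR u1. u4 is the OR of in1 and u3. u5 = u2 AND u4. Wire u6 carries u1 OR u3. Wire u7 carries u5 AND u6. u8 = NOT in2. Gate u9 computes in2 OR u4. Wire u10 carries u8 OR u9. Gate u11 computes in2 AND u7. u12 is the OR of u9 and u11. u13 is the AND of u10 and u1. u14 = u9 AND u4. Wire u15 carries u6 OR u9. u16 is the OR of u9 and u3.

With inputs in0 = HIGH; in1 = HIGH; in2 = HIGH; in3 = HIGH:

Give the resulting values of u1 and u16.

u1 = HIGH; u16 = HIGH

u1 = in0 OR in1 = HIGH OR HIGH = HIGH
u3 = in1 OR u1 = HIGH OR HIGH = HIGH
u4 = in1 OR u3 = HIGH OR HIGH = HIGH
u9 = in2 OR u4 = HIGH OR HIGH = HIGH
u16 = u9 OR u3 = HIGH OR HIGH = HIGH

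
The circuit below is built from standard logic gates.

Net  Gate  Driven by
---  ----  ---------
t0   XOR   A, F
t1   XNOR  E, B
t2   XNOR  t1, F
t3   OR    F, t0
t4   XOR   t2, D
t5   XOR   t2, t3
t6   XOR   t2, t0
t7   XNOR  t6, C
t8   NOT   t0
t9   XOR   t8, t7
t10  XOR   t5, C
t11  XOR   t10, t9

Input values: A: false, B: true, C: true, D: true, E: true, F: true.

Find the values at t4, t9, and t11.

t4 = false  t9 = false  t11 = true

t0 = A XOR F = false XOR true = true
t1 = E XNOR B = true XNOR true = true
t2 = t1 XNOR F = true XNOR true = true
t3 = F OR t0 = true OR true = true
t4 = t2 XOR D = true XOR true = false
t5 = t2 XOR t3 = true XOR true = false
t6 = t2 XOR t0 = true XOR true = false
t7 = t6 XNOR C = false XNOR true = false
t8 = NOT t0 = NOT true = false
t9 = t8 XOR t7 = false XOR false = false
t10 = t5 XOR C = false XOR true = true
t11 = t10 XOR t9 = true XOR false = true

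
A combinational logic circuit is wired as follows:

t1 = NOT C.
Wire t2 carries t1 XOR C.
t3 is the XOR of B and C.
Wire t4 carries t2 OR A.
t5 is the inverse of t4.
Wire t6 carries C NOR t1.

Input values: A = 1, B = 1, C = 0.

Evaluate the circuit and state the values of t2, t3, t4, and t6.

t2 = 1, t3 = 1, t4 = 1, t6 = 0

t1 = NOT C = NOT 0 = 1
t2 = t1 XOR C = 1 XOR 0 = 1
t3 = B XOR C = 1 XOR 0 = 1
t4 = t2 OR A = 1 OR 1 = 1
t6 = C NOR t1 = 0 NOR 1 = 0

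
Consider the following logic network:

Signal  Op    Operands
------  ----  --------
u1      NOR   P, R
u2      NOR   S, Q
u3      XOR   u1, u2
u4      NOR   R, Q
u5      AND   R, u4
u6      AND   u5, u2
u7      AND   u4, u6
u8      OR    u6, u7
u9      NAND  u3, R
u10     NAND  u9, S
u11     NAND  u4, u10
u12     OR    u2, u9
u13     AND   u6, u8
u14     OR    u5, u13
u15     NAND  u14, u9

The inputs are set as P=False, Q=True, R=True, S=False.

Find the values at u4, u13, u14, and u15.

u1 = P NOR R = False NOR True = False
u2 = S NOR Q = False NOR True = False
u3 = u1 XOR u2 = False XOR False = False
u4 = R NOR Q = True NOR True = False
u5 = R AND u4 = True AND False = False
u6 = u5 AND u2 = False AND False = False
u7 = u4 AND u6 = False AND False = False
u8 = u6 OR u7 = False OR False = False
u9 = u3 NAND R = False NAND True = True
u13 = u6 AND u8 = False AND False = False
u14 = u5 OR u13 = False OR False = False
u15 = u14 NAND u9 = False NAND True = True

u4 = False  u13 = False  u14 = False  u15 = True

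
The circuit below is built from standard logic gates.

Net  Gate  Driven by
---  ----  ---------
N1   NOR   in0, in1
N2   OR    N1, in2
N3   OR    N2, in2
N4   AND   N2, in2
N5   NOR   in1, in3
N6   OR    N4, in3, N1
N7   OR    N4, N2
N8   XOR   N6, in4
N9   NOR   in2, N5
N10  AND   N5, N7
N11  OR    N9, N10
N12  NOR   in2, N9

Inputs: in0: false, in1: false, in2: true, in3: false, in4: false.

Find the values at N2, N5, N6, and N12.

N2 = true; N5 = true; N6 = true; N12 = false

N1 = in0 NOR in1 = false NOR false = true
N2 = N1 OR in2 = true OR true = true
N4 = N2 AND in2 = true AND true = true
N5 = in1 NOR in3 = false NOR false = true
N6 = N4 OR in3 OR N1 = true OR false OR true = true
N9 = in2 NOR N5 = true NOR true = false
N12 = in2 NOR N9 = true NOR false = false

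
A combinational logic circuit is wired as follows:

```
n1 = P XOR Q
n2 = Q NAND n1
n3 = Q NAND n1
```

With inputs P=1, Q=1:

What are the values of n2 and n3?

n2 = 1; n3 = 1

n1 = P XOR Q = 1 XOR 1 = 0
n2 = Q NAND n1 = 1 NAND 0 = 1
n3 = Q NAND n1 = 1 NAND 0 = 1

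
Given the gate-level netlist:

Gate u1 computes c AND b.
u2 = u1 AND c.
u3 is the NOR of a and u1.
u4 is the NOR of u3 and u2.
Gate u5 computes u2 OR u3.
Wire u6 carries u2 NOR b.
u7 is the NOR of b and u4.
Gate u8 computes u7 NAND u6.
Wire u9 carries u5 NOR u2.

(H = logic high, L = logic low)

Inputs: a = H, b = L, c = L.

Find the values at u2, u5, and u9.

u2 = L  u5 = L  u9 = H

u1 = c AND b = L AND L = L
u2 = u1 AND c = L AND L = L
u3 = a NOR u1 = H NOR L = L
u5 = u2 OR u3 = L OR L = L
u9 = u5 NOR u2 = L NOR L = H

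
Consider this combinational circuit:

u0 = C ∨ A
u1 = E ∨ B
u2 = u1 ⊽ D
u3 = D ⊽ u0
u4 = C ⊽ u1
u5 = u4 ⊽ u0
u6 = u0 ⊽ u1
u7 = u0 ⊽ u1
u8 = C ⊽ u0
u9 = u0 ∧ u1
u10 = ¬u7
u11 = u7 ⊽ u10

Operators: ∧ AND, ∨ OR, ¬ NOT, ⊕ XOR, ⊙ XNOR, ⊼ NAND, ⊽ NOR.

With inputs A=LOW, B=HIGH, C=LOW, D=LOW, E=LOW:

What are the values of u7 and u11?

u7 = LOW  u11 = LOW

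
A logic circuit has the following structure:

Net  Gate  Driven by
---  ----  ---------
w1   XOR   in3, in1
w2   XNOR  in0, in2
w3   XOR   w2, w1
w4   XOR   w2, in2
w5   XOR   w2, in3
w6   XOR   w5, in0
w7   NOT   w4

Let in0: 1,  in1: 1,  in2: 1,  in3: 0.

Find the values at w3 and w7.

w3 = 0  w7 = 1

w1 = in3 XOR in1 = 0 XOR 1 = 1
w2 = in0 XNOR in2 = 1 XNOR 1 = 1
w3 = w2 XOR w1 = 1 XOR 1 = 0
w4 = w2 XOR in2 = 1 XOR 1 = 0
w7 = NOT w4 = NOT 0 = 1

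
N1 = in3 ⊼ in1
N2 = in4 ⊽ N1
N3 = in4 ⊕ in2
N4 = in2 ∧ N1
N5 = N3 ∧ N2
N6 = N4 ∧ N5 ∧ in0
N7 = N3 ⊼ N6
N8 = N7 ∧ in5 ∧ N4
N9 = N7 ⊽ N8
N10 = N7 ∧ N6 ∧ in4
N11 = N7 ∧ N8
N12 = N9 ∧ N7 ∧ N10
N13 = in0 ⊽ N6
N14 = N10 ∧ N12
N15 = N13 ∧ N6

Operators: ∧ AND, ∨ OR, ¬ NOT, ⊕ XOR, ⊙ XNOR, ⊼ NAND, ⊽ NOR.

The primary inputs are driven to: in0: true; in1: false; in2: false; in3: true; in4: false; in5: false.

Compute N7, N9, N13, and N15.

N1 = in3 NAND in1 = true NAND false = true
N2 = in4 NOR N1 = false NOR true = false
N3 = in4 XOR in2 = false XOR false = false
N4 = in2 AND N1 = false AND true = false
N5 = N3 AND N2 = false AND false = false
N6 = N4 AND N5 AND in0 = false AND false AND true = false
N7 = N3 NAND N6 = false NAND false = true
N8 = N7 AND in5 AND N4 = true AND false AND false = false
N9 = N7 NOR N8 = true NOR false = false
N13 = in0 NOR N6 = true NOR false = false
N15 = N13 AND N6 = false AND false = false

N7 = true; N9 = false; N13 = false; N15 = false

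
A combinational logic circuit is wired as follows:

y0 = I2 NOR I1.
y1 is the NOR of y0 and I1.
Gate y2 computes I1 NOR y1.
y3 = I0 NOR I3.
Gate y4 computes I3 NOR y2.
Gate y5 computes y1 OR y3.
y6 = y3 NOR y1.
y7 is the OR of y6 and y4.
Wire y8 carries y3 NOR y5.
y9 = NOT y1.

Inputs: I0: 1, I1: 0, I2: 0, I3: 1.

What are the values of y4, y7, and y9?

y4 = 0; y7 = 1; y9 = 1

y0 = I2 NOR I1 = 0 NOR 0 = 1
y1 = y0 NOR I1 = 1 NOR 0 = 0
y2 = I1 NOR y1 = 0 NOR 0 = 1
y3 = I0 NOR I3 = 1 NOR 1 = 0
y4 = I3 NOR y2 = 1 NOR 1 = 0
y6 = y3 NOR y1 = 0 NOR 0 = 1
y7 = y6 OR y4 = 1 OR 0 = 1
y9 = NOT y1 = NOT 0 = 1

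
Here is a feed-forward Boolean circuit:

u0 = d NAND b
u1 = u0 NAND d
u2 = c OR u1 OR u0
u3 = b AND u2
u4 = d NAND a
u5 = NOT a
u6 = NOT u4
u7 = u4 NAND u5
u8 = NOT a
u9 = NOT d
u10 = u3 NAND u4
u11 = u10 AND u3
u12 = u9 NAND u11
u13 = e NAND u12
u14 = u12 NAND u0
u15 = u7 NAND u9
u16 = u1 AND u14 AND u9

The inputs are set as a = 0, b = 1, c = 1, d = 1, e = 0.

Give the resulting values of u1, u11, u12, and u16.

u0 = d NAND b = 1 NAND 1 = 0
u1 = u0 NAND d = 0 NAND 1 = 1
u2 = c OR u1 OR u0 = 1 OR 1 OR 0 = 1
u3 = b AND u2 = 1 AND 1 = 1
u4 = d NAND a = 1 NAND 0 = 1
u9 = NOT d = NOT 1 = 0
u10 = u3 NAND u4 = 1 NAND 1 = 0
u11 = u10 AND u3 = 0 AND 1 = 0
u12 = u9 NAND u11 = 0 NAND 0 = 1
u14 = u12 NAND u0 = 1 NAND 0 = 1
u16 = u1 AND u14 AND u9 = 1 AND 1 AND 0 = 0

u1 = 1, u11 = 0, u12 = 1, u16 = 0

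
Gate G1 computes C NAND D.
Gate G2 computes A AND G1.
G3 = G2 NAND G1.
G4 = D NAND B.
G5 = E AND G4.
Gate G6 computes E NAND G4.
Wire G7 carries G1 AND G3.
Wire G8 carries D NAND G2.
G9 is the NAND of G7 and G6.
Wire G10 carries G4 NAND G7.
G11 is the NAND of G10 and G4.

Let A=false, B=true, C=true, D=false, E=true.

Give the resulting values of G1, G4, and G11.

G1 = true  G4 = true  G11 = true

G1 = C NAND D = true NAND false = true
G2 = A AND G1 = false AND true = false
G3 = G2 NAND G1 = false NAND true = true
G4 = D NAND B = false NAND true = true
G7 = G1 AND G3 = true AND true = true
G10 = G4 NAND G7 = true NAND true = false
G11 = G10 NAND G4 = false NAND true = true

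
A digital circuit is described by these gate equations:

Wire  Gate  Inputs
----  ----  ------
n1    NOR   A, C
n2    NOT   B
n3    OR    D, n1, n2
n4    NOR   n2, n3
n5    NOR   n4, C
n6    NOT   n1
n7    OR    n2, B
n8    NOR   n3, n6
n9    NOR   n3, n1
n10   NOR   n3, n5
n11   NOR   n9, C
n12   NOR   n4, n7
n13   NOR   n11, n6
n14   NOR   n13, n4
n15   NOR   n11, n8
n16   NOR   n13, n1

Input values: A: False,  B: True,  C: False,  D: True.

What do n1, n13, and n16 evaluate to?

n1 = True  n13 = False  n16 = False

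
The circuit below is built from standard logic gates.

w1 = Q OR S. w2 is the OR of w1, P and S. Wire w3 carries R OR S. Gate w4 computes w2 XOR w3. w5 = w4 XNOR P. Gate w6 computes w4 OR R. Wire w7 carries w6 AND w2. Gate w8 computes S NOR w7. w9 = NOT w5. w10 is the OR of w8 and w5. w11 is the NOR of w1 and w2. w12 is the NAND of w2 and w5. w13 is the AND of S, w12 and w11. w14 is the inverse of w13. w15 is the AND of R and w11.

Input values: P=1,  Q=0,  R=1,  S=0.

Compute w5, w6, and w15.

w5 = 0; w6 = 1; w15 = 0

w1 = Q OR S = 0 OR 0 = 0
w2 = w1 OR P OR S = 0 OR 1 OR 0 = 1
w3 = R OR S = 1 OR 0 = 1
w4 = w2 XOR w3 = 1 XOR 1 = 0
w5 = w4 XNOR P = 0 XNOR 1 = 0
w6 = w4 OR R = 0 OR 1 = 1
w11 = w1 NOR w2 = 0 NOR 1 = 0
w15 = R AND w11 = 1 AND 0 = 0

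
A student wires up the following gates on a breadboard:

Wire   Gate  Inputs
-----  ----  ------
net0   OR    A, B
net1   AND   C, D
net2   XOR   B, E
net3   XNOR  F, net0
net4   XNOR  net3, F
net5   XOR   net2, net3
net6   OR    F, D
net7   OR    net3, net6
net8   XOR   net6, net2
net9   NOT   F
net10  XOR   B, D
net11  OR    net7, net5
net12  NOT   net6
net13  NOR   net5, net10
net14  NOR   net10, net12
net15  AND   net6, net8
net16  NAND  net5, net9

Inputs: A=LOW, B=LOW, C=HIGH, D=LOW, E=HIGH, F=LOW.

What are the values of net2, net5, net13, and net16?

net2 = HIGH, net5 = LOW, net13 = HIGH, net16 = HIGH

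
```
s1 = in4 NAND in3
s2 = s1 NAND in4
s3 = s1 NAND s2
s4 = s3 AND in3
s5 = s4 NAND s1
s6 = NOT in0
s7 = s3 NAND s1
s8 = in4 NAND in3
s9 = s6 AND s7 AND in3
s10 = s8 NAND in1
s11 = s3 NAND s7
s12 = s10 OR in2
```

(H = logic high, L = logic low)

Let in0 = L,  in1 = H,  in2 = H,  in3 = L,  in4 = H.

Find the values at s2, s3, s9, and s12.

s2 = L, s3 = H, s9 = L, s12 = H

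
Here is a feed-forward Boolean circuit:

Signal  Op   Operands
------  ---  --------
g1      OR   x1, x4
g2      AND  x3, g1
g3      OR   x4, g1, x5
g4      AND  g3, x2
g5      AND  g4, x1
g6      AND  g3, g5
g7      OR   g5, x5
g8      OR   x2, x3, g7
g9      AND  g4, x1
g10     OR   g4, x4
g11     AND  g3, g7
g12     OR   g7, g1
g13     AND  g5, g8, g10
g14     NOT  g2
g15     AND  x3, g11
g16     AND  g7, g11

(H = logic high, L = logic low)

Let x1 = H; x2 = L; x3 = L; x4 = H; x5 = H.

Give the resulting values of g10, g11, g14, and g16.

g1 = x1 OR x4 = H OR H = H
g2 = x3 AND g1 = L AND H = L
g3 = x4 OR g1 OR x5 = H OR H OR H = H
g4 = g3 AND x2 = H AND L = L
g5 = g4 AND x1 = L AND H = L
g7 = g5 OR x5 = L OR H = H
g10 = g4 OR x4 = L OR H = H
g11 = g3 AND g7 = H AND H = H
g14 = NOT g2 = NOT L = H
g16 = g7 AND g11 = H AND H = H

g10 = H, g11 = H, g14 = H, g16 = H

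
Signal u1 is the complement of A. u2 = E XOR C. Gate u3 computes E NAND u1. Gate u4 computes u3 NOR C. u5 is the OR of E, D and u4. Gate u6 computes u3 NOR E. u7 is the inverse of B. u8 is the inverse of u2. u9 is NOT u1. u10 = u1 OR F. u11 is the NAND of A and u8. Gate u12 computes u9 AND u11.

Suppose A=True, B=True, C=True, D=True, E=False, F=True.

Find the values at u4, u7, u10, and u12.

u1 = NOT A = NOT True = False
u2 = E XOR C = False XOR True = True
u3 = E NAND u1 = False NAND False = True
u4 = u3 NOR C = True NOR True = False
u7 = NOT B = NOT True = False
u8 = NOT u2 = NOT True = False
u9 = NOT u1 = NOT False = True
u10 = u1 OR F = False OR True = True
u11 = A NAND u8 = True NAND False = True
u12 = u9 AND u11 = True AND True = True

u4 = False, u7 = False, u10 = True, u12 = True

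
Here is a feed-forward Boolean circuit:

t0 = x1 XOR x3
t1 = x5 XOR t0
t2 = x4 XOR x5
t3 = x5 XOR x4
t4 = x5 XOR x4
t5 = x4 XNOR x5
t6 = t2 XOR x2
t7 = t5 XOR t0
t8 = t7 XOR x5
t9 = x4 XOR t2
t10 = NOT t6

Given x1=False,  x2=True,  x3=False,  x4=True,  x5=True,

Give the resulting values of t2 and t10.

t2 = False  t10 = False

t2 = x4 XOR x5 = True XOR True = False
t6 = t2 XOR x2 = False XOR True = True
t10 = NOT t6 = NOT True = False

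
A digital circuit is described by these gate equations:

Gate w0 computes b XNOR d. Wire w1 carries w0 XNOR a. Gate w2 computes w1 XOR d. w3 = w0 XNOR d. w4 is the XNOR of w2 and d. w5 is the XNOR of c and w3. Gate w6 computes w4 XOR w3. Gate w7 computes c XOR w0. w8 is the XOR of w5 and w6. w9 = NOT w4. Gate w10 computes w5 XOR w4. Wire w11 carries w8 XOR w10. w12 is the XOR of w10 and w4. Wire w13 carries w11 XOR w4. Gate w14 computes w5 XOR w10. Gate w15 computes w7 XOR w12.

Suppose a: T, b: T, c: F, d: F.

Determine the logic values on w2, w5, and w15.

w2 = F, w5 = F, w15 = F

w0 = b XNOR d = T XNOR F = F
w1 = w0 XNOR a = F XNOR T = F
w2 = w1 XOR d = F XOR F = F
w3 = w0 XNOR d = F XNOR F = T
w4 = w2 XNOR d = F XNOR F = T
w5 = c XNOR w3 = F XNOR T = F
w7 = c XOR w0 = F XOR F = F
w10 = w5 XOR w4 = F XOR T = T
w12 = w10 XOR w4 = T XOR T = F
w15 = w7 XOR w12 = F XOR F = F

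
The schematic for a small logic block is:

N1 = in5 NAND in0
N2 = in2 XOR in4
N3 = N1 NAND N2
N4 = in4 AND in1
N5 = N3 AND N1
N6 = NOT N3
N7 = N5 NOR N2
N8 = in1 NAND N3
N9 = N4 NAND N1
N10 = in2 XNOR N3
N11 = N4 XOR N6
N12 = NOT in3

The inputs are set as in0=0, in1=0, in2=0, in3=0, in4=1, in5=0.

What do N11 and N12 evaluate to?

N1 = in5 NAND in0 = 0 NAND 0 = 1
N2 = in2 XOR in4 = 0 XOR 1 = 1
N3 = N1 NAND N2 = 1 NAND 1 = 0
N4 = in4 AND in1 = 1 AND 0 = 0
N6 = NOT N3 = NOT 0 = 1
N11 = N4 XOR N6 = 0 XOR 1 = 1
N12 = NOT in3 = NOT 0 = 1

N11 = 1, N12 = 1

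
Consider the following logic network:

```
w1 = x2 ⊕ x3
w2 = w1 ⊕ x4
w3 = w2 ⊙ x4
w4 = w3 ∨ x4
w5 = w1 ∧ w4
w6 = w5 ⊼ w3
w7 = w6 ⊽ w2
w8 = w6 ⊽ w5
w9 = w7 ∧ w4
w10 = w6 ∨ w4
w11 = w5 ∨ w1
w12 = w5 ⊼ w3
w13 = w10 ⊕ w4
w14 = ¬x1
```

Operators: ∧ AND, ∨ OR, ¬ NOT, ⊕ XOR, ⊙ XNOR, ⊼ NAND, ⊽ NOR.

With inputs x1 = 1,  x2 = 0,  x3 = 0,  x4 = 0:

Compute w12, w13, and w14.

w1 = x2 XOR x3 = 0 XOR 0 = 0
w2 = w1 XOR x4 = 0 XOR 0 = 0
w3 = w2 XNOR x4 = 0 XNOR 0 = 1
w4 = w3 OR x4 = 1 OR 0 = 1
w5 = w1 AND w4 = 0 AND 1 = 0
w6 = w5 NAND w3 = 0 NAND 1 = 1
w10 = w6 OR w4 = 1 OR 1 = 1
w12 = w5 NAND w3 = 0 NAND 1 = 1
w13 = w10 XOR w4 = 1 XOR 1 = 0
w14 = NOT x1 = NOT 1 = 0

w12 = 1  w13 = 0  w14 = 0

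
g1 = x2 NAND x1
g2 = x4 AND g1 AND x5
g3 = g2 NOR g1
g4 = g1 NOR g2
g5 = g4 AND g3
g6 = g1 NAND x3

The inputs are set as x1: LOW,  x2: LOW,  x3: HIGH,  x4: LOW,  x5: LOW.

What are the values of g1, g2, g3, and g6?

g1 = x2 NAND x1 = LOW NAND LOW = HIGH
g2 = x4 AND g1 AND x5 = LOW AND HIGH AND LOW = LOW
g3 = g2 NOR g1 = LOW NOR HIGH = LOW
g6 = g1 NAND x3 = HIGH NAND HIGH = LOW

g1 = HIGH, g2 = LOW, g3 = LOW, g6 = LOW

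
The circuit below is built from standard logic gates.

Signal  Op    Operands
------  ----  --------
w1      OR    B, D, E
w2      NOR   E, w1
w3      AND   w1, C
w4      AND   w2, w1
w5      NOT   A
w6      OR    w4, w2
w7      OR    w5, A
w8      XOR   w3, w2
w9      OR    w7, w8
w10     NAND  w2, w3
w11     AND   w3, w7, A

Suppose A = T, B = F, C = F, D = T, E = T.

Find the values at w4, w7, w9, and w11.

w4 = F, w7 = T, w9 = T, w11 = F

w1 = B OR D OR E = F OR T OR T = T
w2 = E NOR w1 = T NOR T = F
w3 = w1 AND C = T AND F = F
w4 = w2 AND w1 = F AND T = F
w5 = NOT A = NOT T = F
w7 = w5 OR A = F OR T = T
w8 = w3 XOR w2 = F XOR F = F
w9 = w7 OR w8 = T OR F = T
w11 = w3 AND w7 AND A = F AND T AND T = F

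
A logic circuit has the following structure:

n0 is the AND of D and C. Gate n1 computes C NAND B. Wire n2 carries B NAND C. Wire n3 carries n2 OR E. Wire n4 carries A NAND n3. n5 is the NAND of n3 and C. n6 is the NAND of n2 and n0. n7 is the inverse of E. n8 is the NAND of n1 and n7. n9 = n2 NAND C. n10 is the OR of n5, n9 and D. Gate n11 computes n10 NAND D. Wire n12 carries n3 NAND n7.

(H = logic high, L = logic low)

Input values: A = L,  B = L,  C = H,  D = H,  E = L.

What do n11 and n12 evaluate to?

n2 = B NAND C = L NAND H = H
n3 = n2 OR E = H OR L = H
n5 = n3 NAND C = H NAND H = L
n7 = NOT E = NOT L = H
n9 = n2 NAND C = H NAND H = L
n10 = n5 OR n9 OR D = L OR L OR H = H
n11 = n10 NAND D = H NAND H = L
n12 = n3 NAND n7 = H NAND H = L

n11 = L, n12 = L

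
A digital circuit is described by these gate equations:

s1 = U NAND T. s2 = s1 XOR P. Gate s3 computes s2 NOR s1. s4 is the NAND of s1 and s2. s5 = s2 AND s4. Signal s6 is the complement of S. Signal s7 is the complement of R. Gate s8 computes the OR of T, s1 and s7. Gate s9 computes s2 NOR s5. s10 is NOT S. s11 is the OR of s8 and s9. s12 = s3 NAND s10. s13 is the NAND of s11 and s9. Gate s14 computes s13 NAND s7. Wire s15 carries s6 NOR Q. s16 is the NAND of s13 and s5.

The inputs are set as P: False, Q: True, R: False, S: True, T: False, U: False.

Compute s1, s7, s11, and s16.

s1 = U NAND T = False NAND False = True
s2 = s1 XOR P = True XOR False = True
s4 = s1 NAND s2 = True NAND True = False
s5 = s2 AND s4 = True AND False = False
s7 = NOT R = NOT False = True
s8 = T OR s1 OR s7 = False OR True OR True = True
s9 = s2 NOR s5 = True NOR False = False
s11 = s8 OR s9 = True OR False = True
s13 = s11 NAND s9 = True NAND False = True
s16 = s13 NAND s5 = True NAND False = True

s1 = True, s7 = True, s11 = True, s16 = True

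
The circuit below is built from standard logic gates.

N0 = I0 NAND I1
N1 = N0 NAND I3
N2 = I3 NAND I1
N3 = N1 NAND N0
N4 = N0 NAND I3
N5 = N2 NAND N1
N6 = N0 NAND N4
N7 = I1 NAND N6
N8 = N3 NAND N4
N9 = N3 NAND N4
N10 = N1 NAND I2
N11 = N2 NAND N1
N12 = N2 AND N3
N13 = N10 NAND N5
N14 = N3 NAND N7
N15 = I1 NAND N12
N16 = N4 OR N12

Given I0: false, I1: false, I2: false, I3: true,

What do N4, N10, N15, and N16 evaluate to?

N4 = false; N10 = true; N15 = true; N16 = true

N0 = I0 NAND I1 = false NAND false = true
N1 = N0 NAND I3 = true NAND true = false
N2 = I3 NAND I1 = true NAND false = true
N3 = N1 NAND N0 = false NAND true = true
N4 = N0 NAND I3 = true NAND true = false
N10 = N1 NAND I2 = false NAND false = true
N12 = N2 AND N3 = true AND true = true
N15 = I1 NAND N12 = false NAND true = true
N16 = N4 OR N12 = false OR true = true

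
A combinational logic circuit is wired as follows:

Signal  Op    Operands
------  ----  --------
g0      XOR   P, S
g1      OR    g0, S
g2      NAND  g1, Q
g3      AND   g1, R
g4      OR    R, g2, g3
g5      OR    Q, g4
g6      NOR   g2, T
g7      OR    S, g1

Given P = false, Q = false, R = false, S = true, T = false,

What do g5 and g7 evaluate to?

g0 = P XOR S = false XOR true = true
g1 = g0 OR S = true OR true = true
g2 = g1 NAND Q = true NAND false = true
g3 = g1 AND R = true AND false = false
g4 = R OR g2 OR g3 = false OR true OR false = true
g5 = Q OR g4 = false OR true = true
g7 = S OR g1 = true OR true = true

g5 = true  g7 = true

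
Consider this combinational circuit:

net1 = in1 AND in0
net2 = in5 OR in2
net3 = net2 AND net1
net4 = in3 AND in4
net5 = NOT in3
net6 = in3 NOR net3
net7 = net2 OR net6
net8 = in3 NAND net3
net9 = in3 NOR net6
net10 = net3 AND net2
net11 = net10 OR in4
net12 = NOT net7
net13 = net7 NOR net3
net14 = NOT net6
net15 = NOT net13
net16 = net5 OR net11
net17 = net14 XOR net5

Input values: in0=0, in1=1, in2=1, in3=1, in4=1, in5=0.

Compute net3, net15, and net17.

net3 = 0, net15 = 1, net17 = 1

net1 = in1 AND in0 = 1 AND 0 = 0
net2 = in5 OR in2 = 0 OR 1 = 1
net3 = net2 AND net1 = 1 AND 0 = 0
net5 = NOT in3 = NOT 1 = 0
net6 = in3 NOR net3 = 1 NOR 0 = 0
net7 = net2 OR net6 = 1 OR 0 = 1
net13 = net7 NOR net3 = 1 NOR 0 = 0
net14 = NOT net6 = NOT 0 = 1
net15 = NOT net13 = NOT 0 = 1
net17 = net14 XOR net5 = 1 XOR 0 = 1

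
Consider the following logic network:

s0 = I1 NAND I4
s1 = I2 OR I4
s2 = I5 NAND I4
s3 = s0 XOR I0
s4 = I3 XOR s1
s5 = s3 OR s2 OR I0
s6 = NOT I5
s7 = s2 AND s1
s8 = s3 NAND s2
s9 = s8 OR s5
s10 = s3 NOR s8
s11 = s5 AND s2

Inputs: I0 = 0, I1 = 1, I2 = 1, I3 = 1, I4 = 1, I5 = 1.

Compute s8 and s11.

s0 = I1 NAND I4 = 1 NAND 1 = 0
s2 = I5 NAND I4 = 1 NAND 1 = 0
s3 = s0 XOR I0 = 0 XOR 0 = 0
s5 = s3 OR s2 OR I0 = 0 OR 0 OR 0 = 0
s8 = s3 NAND s2 = 0 NAND 0 = 1
s11 = s5 AND s2 = 0 AND 0 = 0

s8 = 1, s11 = 0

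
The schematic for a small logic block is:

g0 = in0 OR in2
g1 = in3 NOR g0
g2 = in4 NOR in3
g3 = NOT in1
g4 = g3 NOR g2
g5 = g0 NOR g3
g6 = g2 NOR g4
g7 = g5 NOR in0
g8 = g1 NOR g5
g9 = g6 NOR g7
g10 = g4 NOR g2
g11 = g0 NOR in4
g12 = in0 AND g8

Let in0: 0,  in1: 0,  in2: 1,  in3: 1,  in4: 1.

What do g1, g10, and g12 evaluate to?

g1 = 0; g10 = 1; g12 = 0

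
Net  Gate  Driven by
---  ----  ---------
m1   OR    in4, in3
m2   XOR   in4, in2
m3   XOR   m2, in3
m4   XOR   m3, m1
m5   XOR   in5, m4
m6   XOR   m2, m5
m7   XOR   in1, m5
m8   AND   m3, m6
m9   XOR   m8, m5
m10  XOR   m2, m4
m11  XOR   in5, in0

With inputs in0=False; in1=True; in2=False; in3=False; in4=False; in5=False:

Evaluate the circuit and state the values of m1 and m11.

m1 = False, m11 = False

m1 = in4 OR in3 = False OR False = False
m11 = in5 XOR in0 = False XOR False = False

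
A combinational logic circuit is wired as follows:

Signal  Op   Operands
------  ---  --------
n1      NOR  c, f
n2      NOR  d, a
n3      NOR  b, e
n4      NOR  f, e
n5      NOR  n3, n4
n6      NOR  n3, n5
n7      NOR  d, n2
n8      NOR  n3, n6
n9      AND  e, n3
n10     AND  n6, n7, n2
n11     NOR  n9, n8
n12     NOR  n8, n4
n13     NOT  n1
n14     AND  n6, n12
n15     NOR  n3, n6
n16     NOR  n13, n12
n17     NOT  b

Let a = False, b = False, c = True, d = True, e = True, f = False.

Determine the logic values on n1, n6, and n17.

n1 = c NOR f = True NOR False = False
n3 = b NOR e = False NOR True = False
n4 = f NOR e = False NOR True = False
n5 = n3 NOR n4 = False NOR False = True
n6 = n3 NOR n5 = False NOR True = False
n17 = NOT b = NOT False = True

n1 = False; n6 = False; n17 = True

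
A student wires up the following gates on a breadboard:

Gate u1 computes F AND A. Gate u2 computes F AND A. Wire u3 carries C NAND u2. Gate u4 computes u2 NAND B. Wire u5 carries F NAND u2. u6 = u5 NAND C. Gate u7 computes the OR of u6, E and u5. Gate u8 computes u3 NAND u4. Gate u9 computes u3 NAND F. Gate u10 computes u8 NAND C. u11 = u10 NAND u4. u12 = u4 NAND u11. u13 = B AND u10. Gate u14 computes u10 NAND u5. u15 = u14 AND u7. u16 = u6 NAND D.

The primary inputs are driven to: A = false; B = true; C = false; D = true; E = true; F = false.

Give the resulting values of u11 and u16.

u2 = F AND A = false AND false = false
u3 = C NAND u2 = false NAND false = true
u4 = u2 NAND B = false NAND true = true
u5 = F NAND u2 = false NAND false = true
u6 = u5 NAND C = true NAND false = true
u8 = u3 NAND u4 = true NAND true = false
u10 = u8 NAND C = false NAND false = true
u11 = u10 NAND u4 = true NAND true = false
u16 = u6 NAND D = true NAND true = false

u11 = false, u16 = false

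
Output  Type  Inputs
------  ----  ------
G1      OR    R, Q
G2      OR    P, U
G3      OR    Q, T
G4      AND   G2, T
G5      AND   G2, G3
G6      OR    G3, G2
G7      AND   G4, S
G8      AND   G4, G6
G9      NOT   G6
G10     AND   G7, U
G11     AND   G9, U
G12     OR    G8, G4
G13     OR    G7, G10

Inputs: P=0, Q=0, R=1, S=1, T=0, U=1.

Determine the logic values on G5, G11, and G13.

G2 = P OR U = 0 OR 1 = 1
G3 = Q OR T = 0 OR 0 = 0
G4 = G2 AND T = 1 AND 0 = 0
G5 = G2 AND G3 = 1 AND 0 = 0
G6 = G3 OR G2 = 0 OR 1 = 1
G7 = G4 AND S = 0 AND 1 = 0
G9 = NOT G6 = NOT 1 = 0
G10 = G7 AND U = 0 AND 1 = 0
G11 = G9 AND U = 0 AND 1 = 0
G13 = G7 OR G10 = 0 OR 0 = 0

G5 = 0; G11 = 0; G13 = 0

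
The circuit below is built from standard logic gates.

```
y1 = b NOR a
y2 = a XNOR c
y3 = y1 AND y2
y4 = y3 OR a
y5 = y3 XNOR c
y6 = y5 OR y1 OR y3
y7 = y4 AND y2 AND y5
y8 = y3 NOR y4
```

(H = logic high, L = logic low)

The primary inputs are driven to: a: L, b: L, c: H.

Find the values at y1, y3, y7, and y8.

y1 = H, y3 = L, y7 = L, y8 = H

y1 = b NOR a = L NOR L = H
y2 = a XNOR c = L XNOR H = L
y3 = y1 AND y2 = H AND L = L
y4 = y3 OR a = L OR L = L
y5 = y3 XNOR c = L XNOR H = L
y7 = y4 AND y2 AND y5 = L AND L AND L = L
y8 = y3 NOR y4 = L NOR L = H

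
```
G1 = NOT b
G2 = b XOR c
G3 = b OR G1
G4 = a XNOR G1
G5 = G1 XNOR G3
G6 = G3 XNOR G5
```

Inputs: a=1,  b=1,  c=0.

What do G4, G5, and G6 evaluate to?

G1 = NOT b = NOT 1 = 0
G3 = b OR G1 = 1 OR 0 = 1
G4 = a XNOR G1 = 1 XNOR 0 = 0
G5 = G1 XNOR G3 = 0 XNOR 1 = 0
G6 = G3 XNOR G5 = 1 XNOR 0 = 0

G4 = 0  G5 = 0  G6 = 0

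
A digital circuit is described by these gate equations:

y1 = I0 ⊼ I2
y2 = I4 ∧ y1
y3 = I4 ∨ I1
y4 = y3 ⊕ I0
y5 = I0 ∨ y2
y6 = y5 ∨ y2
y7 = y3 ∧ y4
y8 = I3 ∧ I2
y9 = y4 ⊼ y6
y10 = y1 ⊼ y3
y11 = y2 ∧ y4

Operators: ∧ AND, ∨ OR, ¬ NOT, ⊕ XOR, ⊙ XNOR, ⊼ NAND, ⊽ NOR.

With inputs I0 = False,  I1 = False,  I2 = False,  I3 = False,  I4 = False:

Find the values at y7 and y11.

y1 = I0 NAND I2 = False NAND False = True
y2 = I4 AND y1 = False AND True = False
y3 = I4 OR I1 = False OR False = False
y4 = y3 XOR I0 = False XOR False = False
y7 = y3 AND y4 = False AND False = False
y11 = y2 AND y4 = False AND False = False

y7 = False  y11 = False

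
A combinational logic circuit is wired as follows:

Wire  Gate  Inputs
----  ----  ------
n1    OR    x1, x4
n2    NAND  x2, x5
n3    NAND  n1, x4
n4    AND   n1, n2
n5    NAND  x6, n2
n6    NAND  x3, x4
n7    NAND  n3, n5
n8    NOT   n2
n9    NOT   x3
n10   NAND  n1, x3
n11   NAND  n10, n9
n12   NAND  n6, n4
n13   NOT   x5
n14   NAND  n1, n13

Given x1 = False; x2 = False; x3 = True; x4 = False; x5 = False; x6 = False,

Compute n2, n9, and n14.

n1 = x1 OR x4 = False OR False = False
n2 = x2 NAND x5 = False NAND False = True
n9 = NOT x3 = NOT True = False
n13 = NOT x5 = NOT False = True
n14 = n1 NAND n13 = False NAND True = True

n2 = True; n9 = False; n14 = True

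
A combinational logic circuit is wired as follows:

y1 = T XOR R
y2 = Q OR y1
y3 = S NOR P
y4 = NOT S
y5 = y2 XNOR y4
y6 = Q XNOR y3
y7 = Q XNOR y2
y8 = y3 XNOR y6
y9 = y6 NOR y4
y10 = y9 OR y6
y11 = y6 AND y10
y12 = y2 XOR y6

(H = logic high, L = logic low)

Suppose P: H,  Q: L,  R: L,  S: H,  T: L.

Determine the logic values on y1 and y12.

y1 = T XOR R = L XOR L = L
y2 = Q OR y1 = L OR L = L
y3 = S NOR P = H NOR H = L
y6 = Q XNOR y3 = L XNOR L = H
y12 = y2 XOR y6 = L XOR H = H

y1 = L  y12 = H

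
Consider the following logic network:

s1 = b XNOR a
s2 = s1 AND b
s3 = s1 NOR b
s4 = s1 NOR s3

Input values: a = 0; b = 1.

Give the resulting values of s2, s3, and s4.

s1 = b XNOR a = 1 XNOR 0 = 0
s2 = s1 AND b = 0 AND 1 = 0
s3 = s1 NOR b = 0 NOR 1 = 0
s4 = s1 NOR s3 = 0 NOR 0 = 1

s2 = 0, s3 = 0, s4 = 1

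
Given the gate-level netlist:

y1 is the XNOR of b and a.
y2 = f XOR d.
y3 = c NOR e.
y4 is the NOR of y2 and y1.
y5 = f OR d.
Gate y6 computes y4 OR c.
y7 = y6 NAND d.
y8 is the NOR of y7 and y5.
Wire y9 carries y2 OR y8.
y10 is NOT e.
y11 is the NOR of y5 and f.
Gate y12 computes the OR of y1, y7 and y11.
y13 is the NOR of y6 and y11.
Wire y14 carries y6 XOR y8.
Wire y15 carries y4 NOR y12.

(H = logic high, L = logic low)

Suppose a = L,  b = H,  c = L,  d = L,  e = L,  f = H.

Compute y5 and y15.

y1 = b XNOR a = H XNOR L = L
y2 = f XOR d = H XOR L = H
y4 = y2 NOR y1 = H NOR L = L
y5 = f OR d = H OR L = H
y6 = y4 OR c = L OR L = L
y7 = y6 NAND d = L NAND L = H
y11 = y5 NOR f = H NOR H = L
y12 = y1 OR y7 OR y11 = L OR H OR L = H
y15 = y4 NOR y12 = L NOR H = L

y5 = H, y15 = L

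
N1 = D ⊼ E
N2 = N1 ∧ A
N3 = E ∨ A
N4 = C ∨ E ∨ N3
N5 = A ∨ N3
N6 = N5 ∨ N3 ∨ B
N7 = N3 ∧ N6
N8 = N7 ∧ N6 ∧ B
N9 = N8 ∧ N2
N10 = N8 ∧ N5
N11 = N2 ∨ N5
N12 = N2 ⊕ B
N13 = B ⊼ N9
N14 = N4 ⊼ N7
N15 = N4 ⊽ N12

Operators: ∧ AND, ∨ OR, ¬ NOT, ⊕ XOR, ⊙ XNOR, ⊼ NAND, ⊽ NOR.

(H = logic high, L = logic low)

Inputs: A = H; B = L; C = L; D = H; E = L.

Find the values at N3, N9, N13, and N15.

N3 = H  N9 = L  N13 = H  N15 = L

N1 = D NAND E = H NAND L = H
N2 = N1 AND A = H AND H = H
N3 = E OR A = L OR H = H
N4 = C OR E OR N3 = L OR L OR H = H
N5 = A OR N3 = H OR H = H
N6 = N5 OR N3 OR B = H OR H OR L = H
N7 = N3 AND N6 = H AND H = H
N8 = N7 AND N6 AND B = H AND H AND L = L
N9 = N8 AND N2 = L AND H = L
N12 = N2 XOR B = H XOR L = H
N13 = B NAND N9 = L NAND L = H
N15 = N4 NOR N12 = H NOR H = L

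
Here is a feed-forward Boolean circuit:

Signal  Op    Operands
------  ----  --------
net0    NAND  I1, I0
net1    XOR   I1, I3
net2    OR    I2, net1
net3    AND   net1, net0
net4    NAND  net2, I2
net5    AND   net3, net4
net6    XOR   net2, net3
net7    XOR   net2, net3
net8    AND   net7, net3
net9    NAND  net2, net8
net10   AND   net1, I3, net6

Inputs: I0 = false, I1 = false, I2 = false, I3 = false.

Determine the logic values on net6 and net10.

net6 = false  net10 = false

net0 = I1 NAND I0 = false NAND false = true
net1 = I1 XOR I3 = false XOR false = false
net2 = I2 OR net1 = false OR false = false
net3 = net1 AND net0 = false AND true = false
net6 = net2 XOR net3 = false XOR false = false
net10 = net1 AND I3 AND net6 = false AND false AND false = false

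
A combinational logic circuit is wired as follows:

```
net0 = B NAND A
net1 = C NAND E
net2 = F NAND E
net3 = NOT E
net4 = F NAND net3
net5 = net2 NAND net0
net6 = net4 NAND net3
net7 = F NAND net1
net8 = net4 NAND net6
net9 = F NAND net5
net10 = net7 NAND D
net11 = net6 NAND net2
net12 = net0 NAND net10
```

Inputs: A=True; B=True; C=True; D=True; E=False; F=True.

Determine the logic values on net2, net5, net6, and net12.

net2 = True, net5 = True, net6 = True, net12 = True

net0 = B NAND A = True NAND True = False
net1 = C NAND E = True NAND False = True
net2 = F NAND E = True NAND False = True
net3 = NOT E = NOT False = True
net4 = F NAND net3 = True NAND True = False
net5 = net2 NAND net0 = True NAND False = True
net6 = net4 NAND net3 = False NAND True = True
net7 = F NAND net1 = True NAND True = False
net10 = net7 NAND D = False NAND True = True
net12 = net0 NAND net10 = False NAND True = True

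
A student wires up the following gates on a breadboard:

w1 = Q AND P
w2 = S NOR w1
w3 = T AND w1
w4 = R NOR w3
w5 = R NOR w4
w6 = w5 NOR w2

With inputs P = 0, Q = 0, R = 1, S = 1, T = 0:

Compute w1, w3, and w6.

w1 = 0; w3 = 0; w6 = 1

w1 = Q AND P = 0 AND 0 = 0
w2 = S NOR w1 = 1 NOR 0 = 0
w3 = T AND w1 = 0 AND 0 = 0
w4 = R NOR w3 = 1 NOR 0 = 0
w5 = R NOR w4 = 1 NOR 0 = 0
w6 = w5 NOR w2 = 0 NOR 0 = 1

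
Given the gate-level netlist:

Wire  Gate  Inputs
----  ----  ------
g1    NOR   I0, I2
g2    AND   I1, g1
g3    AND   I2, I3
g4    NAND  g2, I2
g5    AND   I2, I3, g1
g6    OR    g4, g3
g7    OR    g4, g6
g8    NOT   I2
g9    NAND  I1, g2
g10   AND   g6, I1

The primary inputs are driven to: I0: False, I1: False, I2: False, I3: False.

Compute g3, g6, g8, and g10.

g3 = False, g6 = True, g8 = True, g10 = False

g1 = I0 NOR I2 = False NOR False = True
g2 = I1 AND g1 = False AND True = False
g3 = I2 AND I3 = False AND False = False
g4 = g2 NAND I2 = False NAND False = True
g6 = g4 OR g3 = True OR False = True
g8 = NOT I2 = NOT False = True
g10 = g6 AND I1 = True AND False = False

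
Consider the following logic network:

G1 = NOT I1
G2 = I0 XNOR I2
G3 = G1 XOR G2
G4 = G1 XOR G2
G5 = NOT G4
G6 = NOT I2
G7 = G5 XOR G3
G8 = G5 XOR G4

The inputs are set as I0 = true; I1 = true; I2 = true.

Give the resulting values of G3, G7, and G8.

G1 = NOT I1 = NOT true = false
G2 = I0 XNOR I2 = true XNOR true = true
G3 = G1 XOR G2 = false XOR true = true
G4 = G1 XOR G2 = false XOR true = true
G5 = NOT G4 = NOT true = false
G7 = G5 XOR G3 = false XOR true = true
G8 = G5 XOR G4 = false XOR true = true

G3 = true, G7 = true, G8 = true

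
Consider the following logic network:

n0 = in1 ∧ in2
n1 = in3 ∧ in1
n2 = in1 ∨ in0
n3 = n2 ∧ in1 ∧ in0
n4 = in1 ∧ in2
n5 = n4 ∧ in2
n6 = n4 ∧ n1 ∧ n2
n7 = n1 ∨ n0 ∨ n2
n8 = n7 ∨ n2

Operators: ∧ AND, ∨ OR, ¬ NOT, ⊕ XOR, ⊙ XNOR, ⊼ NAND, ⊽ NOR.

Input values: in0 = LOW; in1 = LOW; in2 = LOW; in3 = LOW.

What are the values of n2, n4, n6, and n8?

n2 = LOW  n4 = LOW  n6 = LOW  n8 = LOW

n0 = in1 AND in2 = LOW AND LOW = LOW
n1 = in3 AND in1 = LOW AND LOW = LOW
n2 = in1 OR in0 = LOW OR LOW = LOW
n4 = in1 AND in2 = LOW AND LOW = LOW
n6 = n4 AND n1 AND n2 = LOW AND LOW AND LOW = LOW
n7 = n1 OR n0 OR n2 = LOW OR LOW OR LOW = LOW
n8 = n7 OR n2 = LOW OR LOW = LOW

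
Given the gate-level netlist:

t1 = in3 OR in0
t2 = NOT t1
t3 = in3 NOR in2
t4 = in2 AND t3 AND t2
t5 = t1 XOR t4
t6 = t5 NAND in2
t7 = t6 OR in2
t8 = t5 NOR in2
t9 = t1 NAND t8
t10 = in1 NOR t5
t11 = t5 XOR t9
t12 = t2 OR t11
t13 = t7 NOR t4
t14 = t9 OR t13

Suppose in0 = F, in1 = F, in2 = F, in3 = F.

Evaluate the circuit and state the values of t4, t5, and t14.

t4 = F, t5 = F, t14 = T

t1 = in3 OR in0 = F OR F = F
t2 = NOT t1 = NOT F = T
t3 = in3 NOR in2 = F NOR F = T
t4 = in2 AND t3 AND t2 = F AND T AND T = F
t5 = t1 XOR t4 = F XOR F = F
t6 = t5 NAND in2 = F NAND F = T
t7 = t6 OR in2 = T OR F = T
t8 = t5 NOR in2 = F NOR F = T
t9 = t1 NAND t8 = F NAND T = T
t13 = t7 NOR t4 = T NOR F = F
t14 = t9 OR t13 = T OR F = T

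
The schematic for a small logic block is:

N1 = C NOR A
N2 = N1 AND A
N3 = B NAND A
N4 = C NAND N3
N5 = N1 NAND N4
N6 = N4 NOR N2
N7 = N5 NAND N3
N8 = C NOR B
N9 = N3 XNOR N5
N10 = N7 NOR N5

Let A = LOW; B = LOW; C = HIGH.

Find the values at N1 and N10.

N1 = LOW, N10 = LOW

N1 = C NOR A = HIGH NOR LOW = LOW
N3 = B NAND A = LOW NAND LOW = HIGH
N4 = C NAND N3 = HIGH NAND HIGH = LOW
N5 = N1 NAND N4 = LOW NAND LOW = HIGH
N7 = N5 NAND N3 = HIGH NAND HIGH = LOW
N10 = N7 NOR N5 = LOW NOR HIGH = LOW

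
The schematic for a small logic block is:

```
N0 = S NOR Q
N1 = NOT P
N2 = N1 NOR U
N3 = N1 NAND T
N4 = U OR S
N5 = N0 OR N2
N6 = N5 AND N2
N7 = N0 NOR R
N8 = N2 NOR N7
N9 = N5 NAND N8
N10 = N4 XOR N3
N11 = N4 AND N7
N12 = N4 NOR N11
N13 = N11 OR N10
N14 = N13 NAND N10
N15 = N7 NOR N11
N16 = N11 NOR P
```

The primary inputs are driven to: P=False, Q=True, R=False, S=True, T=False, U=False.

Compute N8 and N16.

N8 = False, N16 = False

N0 = S NOR Q = True NOR True = False
N1 = NOT P = NOT False = True
N2 = N1 NOR U = True NOR False = False
N4 = U OR S = False OR True = True
N7 = N0 NOR R = False NOR False = True
N8 = N2 NOR N7 = False NOR True = False
N11 = N4 AND N7 = True AND True = True
N16 = N11 NOR P = True NOR False = False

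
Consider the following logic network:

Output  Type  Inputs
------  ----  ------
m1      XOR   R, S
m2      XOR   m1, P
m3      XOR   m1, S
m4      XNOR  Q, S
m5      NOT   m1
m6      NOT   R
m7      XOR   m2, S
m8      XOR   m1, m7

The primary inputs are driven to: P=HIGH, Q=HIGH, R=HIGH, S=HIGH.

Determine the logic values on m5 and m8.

m5 = HIGH; m8 = LOW

m1 = R XOR S = HIGH XOR HIGH = LOW
m2 = m1 XOR P = LOW XOR HIGH = HIGH
m5 = NOT m1 = NOT LOW = HIGH
m7 = m2 XOR S = HIGH XOR HIGH = LOW
m8 = m1 XOR m7 = LOW XOR LOW = LOW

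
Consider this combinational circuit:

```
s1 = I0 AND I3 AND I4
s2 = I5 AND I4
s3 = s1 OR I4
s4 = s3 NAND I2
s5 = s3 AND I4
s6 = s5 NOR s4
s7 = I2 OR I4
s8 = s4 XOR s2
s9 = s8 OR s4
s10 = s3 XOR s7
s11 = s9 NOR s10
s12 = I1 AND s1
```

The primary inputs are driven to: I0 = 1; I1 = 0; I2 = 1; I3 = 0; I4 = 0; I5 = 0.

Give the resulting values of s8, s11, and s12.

s1 = I0 AND I3 AND I4 = 1 AND 0 AND 0 = 0
s2 = I5 AND I4 = 0 AND 0 = 0
s3 = s1 OR I4 = 0 OR 0 = 0
s4 = s3 NAND I2 = 0 NAND 1 = 1
s7 = I2 OR I4 = 1 OR 0 = 1
s8 = s4 XOR s2 = 1 XOR 0 = 1
s9 = s8 OR s4 = 1 OR 1 = 1
s10 = s3 XOR s7 = 0 XOR 1 = 1
s11 = s9 NOR s10 = 1 NOR 1 = 0
s12 = I1 AND s1 = 0 AND 0 = 0

s8 = 1; s11 = 0; s12 = 0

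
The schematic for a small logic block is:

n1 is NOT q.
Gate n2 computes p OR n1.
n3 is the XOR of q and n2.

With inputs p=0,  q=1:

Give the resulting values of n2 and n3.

n2 = 0  n3 = 1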